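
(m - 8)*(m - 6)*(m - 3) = m^3 - 17*m^2 + 90*m - 144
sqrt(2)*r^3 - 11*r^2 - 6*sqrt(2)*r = r*(r - 6*sqrt(2))*(sqrt(2)*r + 1)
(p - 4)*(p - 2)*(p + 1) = p^3 - 5*p^2 + 2*p + 8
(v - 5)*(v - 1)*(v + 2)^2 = v^4 - 2*v^3 - 15*v^2 - 4*v + 20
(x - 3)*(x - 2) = x^2 - 5*x + 6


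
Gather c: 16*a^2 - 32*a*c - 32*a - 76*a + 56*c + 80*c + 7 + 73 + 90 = 16*a^2 - 108*a + c*(136 - 32*a) + 170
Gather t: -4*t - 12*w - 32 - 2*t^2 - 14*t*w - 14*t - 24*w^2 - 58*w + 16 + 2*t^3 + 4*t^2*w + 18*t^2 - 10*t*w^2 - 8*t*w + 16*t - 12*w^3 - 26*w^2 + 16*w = 2*t^3 + t^2*(4*w + 16) + t*(-10*w^2 - 22*w - 2) - 12*w^3 - 50*w^2 - 54*w - 16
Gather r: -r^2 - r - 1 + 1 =-r^2 - r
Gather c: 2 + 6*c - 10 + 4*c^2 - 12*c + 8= 4*c^2 - 6*c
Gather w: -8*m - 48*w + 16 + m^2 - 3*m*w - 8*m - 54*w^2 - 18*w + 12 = m^2 - 16*m - 54*w^2 + w*(-3*m - 66) + 28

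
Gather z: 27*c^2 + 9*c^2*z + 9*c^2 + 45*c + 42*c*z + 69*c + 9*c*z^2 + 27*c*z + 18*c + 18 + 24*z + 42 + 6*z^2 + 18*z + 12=36*c^2 + 132*c + z^2*(9*c + 6) + z*(9*c^2 + 69*c + 42) + 72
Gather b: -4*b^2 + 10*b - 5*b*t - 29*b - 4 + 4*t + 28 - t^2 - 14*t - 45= -4*b^2 + b*(-5*t - 19) - t^2 - 10*t - 21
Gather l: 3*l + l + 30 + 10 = 4*l + 40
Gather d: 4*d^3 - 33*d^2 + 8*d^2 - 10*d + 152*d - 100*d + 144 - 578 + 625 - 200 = 4*d^3 - 25*d^2 + 42*d - 9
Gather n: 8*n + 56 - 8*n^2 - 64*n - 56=-8*n^2 - 56*n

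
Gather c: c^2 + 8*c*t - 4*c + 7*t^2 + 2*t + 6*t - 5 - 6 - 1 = c^2 + c*(8*t - 4) + 7*t^2 + 8*t - 12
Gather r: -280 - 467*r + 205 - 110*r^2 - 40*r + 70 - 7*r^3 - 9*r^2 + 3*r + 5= -7*r^3 - 119*r^2 - 504*r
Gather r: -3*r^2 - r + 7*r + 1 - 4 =-3*r^2 + 6*r - 3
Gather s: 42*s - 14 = 42*s - 14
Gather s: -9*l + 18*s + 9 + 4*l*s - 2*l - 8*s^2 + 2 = -11*l - 8*s^2 + s*(4*l + 18) + 11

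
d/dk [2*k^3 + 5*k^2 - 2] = 2*k*(3*k + 5)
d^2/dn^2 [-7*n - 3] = 0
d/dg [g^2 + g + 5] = 2*g + 1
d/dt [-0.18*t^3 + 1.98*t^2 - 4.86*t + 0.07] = -0.54*t^2 + 3.96*t - 4.86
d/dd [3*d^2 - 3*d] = 6*d - 3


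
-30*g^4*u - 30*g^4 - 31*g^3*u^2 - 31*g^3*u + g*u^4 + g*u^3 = (-6*g + u)*(g + u)*(5*g + u)*(g*u + g)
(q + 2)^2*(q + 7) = q^3 + 11*q^2 + 32*q + 28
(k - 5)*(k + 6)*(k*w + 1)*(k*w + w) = k^4*w^2 + 2*k^3*w^2 + k^3*w - 29*k^2*w^2 + 2*k^2*w - 30*k*w^2 - 29*k*w - 30*w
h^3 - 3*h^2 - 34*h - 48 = (h - 8)*(h + 2)*(h + 3)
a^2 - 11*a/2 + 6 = (a - 4)*(a - 3/2)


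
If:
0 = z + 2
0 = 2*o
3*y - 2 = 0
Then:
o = 0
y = 2/3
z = -2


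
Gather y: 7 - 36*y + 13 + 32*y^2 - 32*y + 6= 32*y^2 - 68*y + 26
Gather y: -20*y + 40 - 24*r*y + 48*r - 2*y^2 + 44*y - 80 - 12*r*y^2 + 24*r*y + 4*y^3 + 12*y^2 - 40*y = 48*r + 4*y^3 + y^2*(10 - 12*r) - 16*y - 40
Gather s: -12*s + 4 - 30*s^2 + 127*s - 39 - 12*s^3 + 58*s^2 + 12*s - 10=-12*s^3 + 28*s^2 + 127*s - 45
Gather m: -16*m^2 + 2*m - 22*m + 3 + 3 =-16*m^2 - 20*m + 6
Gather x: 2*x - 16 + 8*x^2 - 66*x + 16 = 8*x^2 - 64*x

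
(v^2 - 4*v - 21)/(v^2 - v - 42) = (v + 3)/(v + 6)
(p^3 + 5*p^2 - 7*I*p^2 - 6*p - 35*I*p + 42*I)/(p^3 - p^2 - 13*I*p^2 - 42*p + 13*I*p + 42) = (p + 6)/(p - 6*I)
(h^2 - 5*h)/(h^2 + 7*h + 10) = h*(h - 5)/(h^2 + 7*h + 10)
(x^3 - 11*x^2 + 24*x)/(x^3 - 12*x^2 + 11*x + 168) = x*(x - 3)/(x^2 - 4*x - 21)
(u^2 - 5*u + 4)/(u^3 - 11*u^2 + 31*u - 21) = (u - 4)/(u^2 - 10*u + 21)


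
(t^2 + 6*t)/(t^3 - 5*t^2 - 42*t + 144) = t/(t^2 - 11*t + 24)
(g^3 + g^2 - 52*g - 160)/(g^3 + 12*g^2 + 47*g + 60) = (g - 8)/(g + 3)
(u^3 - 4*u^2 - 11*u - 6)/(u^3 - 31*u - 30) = (u + 1)/(u + 5)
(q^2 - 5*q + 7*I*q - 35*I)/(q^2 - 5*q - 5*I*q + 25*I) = (q + 7*I)/(q - 5*I)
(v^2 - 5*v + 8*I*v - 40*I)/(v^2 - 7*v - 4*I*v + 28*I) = (v^2 + v*(-5 + 8*I) - 40*I)/(v^2 - v*(7 + 4*I) + 28*I)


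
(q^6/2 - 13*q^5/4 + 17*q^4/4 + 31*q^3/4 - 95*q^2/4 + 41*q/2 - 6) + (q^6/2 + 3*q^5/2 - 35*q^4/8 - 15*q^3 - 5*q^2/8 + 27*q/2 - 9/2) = q^6 - 7*q^5/4 - q^4/8 - 29*q^3/4 - 195*q^2/8 + 34*q - 21/2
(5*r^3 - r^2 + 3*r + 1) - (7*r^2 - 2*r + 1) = 5*r^3 - 8*r^2 + 5*r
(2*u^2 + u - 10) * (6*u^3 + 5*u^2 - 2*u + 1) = 12*u^5 + 16*u^4 - 59*u^3 - 50*u^2 + 21*u - 10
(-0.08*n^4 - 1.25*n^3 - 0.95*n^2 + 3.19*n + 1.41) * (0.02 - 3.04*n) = 0.2432*n^5 + 3.7984*n^4 + 2.863*n^3 - 9.7166*n^2 - 4.2226*n + 0.0282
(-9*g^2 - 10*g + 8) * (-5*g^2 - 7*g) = 45*g^4 + 113*g^3 + 30*g^2 - 56*g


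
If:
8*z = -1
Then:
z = -1/8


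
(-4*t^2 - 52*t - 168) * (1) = -4*t^2 - 52*t - 168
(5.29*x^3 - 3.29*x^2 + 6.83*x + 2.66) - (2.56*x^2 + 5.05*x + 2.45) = 5.29*x^3 - 5.85*x^2 + 1.78*x + 0.21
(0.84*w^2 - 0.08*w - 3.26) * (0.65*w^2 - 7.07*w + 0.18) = 0.546*w^4 - 5.9908*w^3 - 1.4022*w^2 + 23.0338*w - 0.5868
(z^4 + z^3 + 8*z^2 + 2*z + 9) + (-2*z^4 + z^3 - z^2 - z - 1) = -z^4 + 2*z^3 + 7*z^2 + z + 8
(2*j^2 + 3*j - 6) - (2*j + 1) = 2*j^2 + j - 7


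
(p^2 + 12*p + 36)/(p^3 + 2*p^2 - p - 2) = (p^2 + 12*p + 36)/(p^3 + 2*p^2 - p - 2)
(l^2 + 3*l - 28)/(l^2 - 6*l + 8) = (l + 7)/(l - 2)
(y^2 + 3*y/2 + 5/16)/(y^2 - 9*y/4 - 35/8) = (4*y + 1)/(2*(2*y - 7))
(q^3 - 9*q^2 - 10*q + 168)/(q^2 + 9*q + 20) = (q^2 - 13*q + 42)/(q + 5)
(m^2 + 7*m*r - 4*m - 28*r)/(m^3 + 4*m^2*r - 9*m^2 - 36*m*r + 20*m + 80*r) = (m + 7*r)/(m^2 + 4*m*r - 5*m - 20*r)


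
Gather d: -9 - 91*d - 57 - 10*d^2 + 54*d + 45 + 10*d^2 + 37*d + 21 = 0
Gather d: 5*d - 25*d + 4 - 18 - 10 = -20*d - 24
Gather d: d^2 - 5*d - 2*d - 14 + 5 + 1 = d^2 - 7*d - 8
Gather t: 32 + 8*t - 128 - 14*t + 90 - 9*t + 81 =75 - 15*t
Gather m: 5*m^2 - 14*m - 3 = 5*m^2 - 14*m - 3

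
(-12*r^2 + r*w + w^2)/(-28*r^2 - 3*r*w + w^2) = (3*r - w)/(7*r - w)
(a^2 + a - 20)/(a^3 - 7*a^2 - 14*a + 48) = (a^2 + a - 20)/(a^3 - 7*a^2 - 14*a + 48)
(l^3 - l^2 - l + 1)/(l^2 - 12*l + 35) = (l^3 - l^2 - l + 1)/(l^2 - 12*l + 35)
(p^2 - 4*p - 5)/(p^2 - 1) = (p - 5)/(p - 1)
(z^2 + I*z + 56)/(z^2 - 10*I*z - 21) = (z + 8*I)/(z - 3*I)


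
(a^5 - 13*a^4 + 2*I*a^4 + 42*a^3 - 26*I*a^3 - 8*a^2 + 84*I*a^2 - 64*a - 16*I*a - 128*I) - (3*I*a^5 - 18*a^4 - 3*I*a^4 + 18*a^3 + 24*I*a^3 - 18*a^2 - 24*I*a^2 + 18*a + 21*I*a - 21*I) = a^5 - 3*I*a^5 + 5*a^4 + 5*I*a^4 + 24*a^3 - 50*I*a^3 + 10*a^2 + 108*I*a^2 - 82*a - 37*I*a - 107*I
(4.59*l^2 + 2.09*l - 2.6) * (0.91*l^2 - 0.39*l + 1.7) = 4.1769*l^4 + 0.1118*l^3 + 4.6219*l^2 + 4.567*l - 4.42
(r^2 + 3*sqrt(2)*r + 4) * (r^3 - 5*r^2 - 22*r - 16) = r^5 - 5*r^4 + 3*sqrt(2)*r^4 - 15*sqrt(2)*r^3 - 18*r^3 - 66*sqrt(2)*r^2 - 36*r^2 - 88*r - 48*sqrt(2)*r - 64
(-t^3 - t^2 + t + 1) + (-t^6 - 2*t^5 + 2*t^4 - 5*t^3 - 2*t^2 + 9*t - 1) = -t^6 - 2*t^5 + 2*t^4 - 6*t^3 - 3*t^2 + 10*t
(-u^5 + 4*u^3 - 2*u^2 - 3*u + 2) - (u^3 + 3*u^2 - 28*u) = -u^5 + 3*u^3 - 5*u^2 + 25*u + 2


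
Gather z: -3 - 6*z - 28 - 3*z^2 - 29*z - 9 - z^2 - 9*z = -4*z^2 - 44*z - 40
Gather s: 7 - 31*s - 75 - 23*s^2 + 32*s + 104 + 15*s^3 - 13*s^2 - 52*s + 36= 15*s^3 - 36*s^2 - 51*s + 72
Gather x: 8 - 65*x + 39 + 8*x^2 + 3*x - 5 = 8*x^2 - 62*x + 42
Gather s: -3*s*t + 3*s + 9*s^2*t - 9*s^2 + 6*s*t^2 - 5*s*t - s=s^2*(9*t - 9) + s*(6*t^2 - 8*t + 2)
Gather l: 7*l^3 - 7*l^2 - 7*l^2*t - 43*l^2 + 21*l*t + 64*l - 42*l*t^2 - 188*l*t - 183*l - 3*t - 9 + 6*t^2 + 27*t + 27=7*l^3 + l^2*(-7*t - 50) + l*(-42*t^2 - 167*t - 119) + 6*t^2 + 24*t + 18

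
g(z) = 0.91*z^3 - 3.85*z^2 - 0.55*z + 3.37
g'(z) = 2.73*z^2 - 7.7*z - 0.55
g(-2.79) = -44.83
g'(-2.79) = 42.18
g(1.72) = -4.34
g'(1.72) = -5.72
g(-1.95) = -16.94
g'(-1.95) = 24.85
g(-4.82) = -185.33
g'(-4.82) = 99.99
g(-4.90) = -193.43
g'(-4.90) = 102.73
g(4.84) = 13.70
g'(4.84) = 26.13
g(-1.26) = -3.87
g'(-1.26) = 13.49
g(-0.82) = 0.73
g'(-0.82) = 7.60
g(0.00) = 3.37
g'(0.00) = -0.55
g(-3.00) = -54.20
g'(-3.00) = 47.12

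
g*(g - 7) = g^2 - 7*g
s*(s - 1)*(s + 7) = s^3 + 6*s^2 - 7*s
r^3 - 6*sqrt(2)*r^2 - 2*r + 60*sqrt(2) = (r - 5*sqrt(2))*(r - 3*sqrt(2))*(r + 2*sqrt(2))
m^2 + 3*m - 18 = (m - 3)*(m + 6)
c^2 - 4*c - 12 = (c - 6)*(c + 2)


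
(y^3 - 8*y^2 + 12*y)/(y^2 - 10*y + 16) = y*(y - 6)/(y - 8)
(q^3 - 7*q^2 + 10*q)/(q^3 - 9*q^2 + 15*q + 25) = q*(q - 2)/(q^2 - 4*q - 5)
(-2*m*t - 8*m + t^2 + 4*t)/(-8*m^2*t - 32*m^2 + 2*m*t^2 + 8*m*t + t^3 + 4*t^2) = 1/(4*m + t)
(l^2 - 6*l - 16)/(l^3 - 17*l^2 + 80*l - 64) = (l + 2)/(l^2 - 9*l + 8)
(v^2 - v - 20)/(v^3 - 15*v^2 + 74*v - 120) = (v + 4)/(v^2 - 10*v + 24)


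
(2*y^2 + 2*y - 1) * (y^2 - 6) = 2*y^4 + 2*y^3 - 13*y^2 - 12*y + 6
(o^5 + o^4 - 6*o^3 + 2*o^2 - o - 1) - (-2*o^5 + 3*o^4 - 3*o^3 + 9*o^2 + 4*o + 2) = 3*o^5 - 2*o^4 - 3*o^3 - 7*o^2 - 5*o - 3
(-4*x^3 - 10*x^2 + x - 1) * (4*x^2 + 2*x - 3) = -16*x^5 - 48*x^4 - 4*x^3 + 28*x^2 - 5*x + 3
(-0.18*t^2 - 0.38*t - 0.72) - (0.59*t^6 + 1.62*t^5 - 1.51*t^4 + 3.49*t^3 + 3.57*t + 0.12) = -0.59*t^6 - 1.62*t^5 + 1.51*t^4 - 3.49*t^3 - 0.18*t^2 - 3.95*t - 0.84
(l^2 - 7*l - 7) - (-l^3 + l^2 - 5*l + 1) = l^3 - 2*l - 8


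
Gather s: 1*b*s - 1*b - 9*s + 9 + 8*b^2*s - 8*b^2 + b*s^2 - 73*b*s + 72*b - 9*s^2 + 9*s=-8*b^2 + 71*b + s^2*(b - 9) + s*(8*b^2 - 72*b) + 9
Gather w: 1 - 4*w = 1 - 4*w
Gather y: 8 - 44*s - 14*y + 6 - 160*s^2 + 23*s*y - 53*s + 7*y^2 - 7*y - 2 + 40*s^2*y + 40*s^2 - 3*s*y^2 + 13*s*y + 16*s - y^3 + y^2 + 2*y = -120*s^2 - 81*s - y^3 + y^2*(8 - 3*s) + y*(40*s^2 + 36*s - 19) + 12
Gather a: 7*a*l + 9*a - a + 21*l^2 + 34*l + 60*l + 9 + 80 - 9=a*(7*l + 8) + 21*l^2 + 94*l + 80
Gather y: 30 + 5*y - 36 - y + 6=4*y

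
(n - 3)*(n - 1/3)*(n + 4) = n^3 + 2*n^2/3 - 37*n/3 + 4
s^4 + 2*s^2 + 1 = (s - I)*(s + I)*(-I*s + 1)*(I*s + 1)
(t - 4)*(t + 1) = t^2 - 3*t - 4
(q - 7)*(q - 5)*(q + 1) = q^3 - 11*q^2 + 23*q + 35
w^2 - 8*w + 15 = (w - 5)*(w - 3)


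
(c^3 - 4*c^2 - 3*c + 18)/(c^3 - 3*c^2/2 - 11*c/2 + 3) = 2*(c - 3)/(2*c - 1)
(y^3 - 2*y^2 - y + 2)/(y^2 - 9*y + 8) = (y^2 - y - 2)/(y - 8)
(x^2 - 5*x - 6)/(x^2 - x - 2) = (x - 6)/(x - 2)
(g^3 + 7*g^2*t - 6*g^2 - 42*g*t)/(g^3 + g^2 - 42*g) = (g + 7*t)/(g + 7)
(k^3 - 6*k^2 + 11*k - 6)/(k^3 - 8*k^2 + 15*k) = (k^2 - 3*k + 2)/(k*(k - 5))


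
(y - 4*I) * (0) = 0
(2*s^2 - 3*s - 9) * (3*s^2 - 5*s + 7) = 6*s^4 - 19*s^3 + 2*s^2 + 24*s - 63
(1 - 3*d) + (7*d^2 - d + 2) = 7*d^2 - 4*d + 3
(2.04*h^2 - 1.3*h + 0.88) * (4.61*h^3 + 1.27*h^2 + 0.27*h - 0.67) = 9.4044*h^5 - 3.4022*h^4 + 2.9566*h^3 - 0.6002*h^2 + 1.1086*h - 0.5896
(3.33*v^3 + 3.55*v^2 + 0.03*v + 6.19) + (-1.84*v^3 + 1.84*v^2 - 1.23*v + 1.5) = 1.49*v^3 + 5.39*v^2 - 1.2*v + 7.69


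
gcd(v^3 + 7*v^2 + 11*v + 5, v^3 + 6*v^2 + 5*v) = v^2 + 6*v + 5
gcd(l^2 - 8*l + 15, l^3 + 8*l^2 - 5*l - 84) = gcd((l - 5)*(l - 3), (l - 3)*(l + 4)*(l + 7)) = l - 3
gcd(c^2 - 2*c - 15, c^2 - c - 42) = 1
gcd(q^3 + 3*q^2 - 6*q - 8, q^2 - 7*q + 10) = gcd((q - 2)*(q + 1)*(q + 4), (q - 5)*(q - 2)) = q - 2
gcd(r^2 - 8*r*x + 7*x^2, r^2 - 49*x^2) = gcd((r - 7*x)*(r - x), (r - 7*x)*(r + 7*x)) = -r + 7*x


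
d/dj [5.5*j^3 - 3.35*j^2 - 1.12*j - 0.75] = 16.5*j^2 - 6.7*j - 1.12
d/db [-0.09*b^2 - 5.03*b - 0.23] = -0.18*b - 5.03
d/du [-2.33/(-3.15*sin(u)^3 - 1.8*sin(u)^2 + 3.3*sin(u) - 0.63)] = (-22.0185*sin(u)^2 - 8.388*sin(u) + 7.689)*cos(u)/(3.15*sin(u)^3 + 1.8*sin(u)^2 - 3.3*sin(u) + 0.63)^2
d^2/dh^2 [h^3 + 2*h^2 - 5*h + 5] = 6*h + 4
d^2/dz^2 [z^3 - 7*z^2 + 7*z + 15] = 6*z - 14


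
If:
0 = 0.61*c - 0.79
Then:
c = 1.30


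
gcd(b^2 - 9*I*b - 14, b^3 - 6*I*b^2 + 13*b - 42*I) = b^2 - 9*I*b - 14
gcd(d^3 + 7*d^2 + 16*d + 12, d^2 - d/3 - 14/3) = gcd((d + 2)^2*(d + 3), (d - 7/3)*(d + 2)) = d + 2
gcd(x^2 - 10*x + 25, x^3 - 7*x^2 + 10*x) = x - 5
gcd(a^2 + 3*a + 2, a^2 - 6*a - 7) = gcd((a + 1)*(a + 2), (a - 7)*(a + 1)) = a + 1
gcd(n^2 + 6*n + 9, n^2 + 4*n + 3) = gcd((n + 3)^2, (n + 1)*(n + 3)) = n + 3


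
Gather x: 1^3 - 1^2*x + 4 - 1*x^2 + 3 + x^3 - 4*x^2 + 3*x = x^3 - 5*x^2 + 2*x + 8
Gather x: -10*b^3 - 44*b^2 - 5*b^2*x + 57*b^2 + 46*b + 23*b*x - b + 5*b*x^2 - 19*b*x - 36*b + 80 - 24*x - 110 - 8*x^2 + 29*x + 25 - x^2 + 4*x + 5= -10*b^3 + 13*b^2 + 9*b + x^2*(5*b - 9) + x*(-5*b^2 + 4*b + 9)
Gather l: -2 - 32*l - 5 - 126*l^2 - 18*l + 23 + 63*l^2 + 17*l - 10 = -63*l^2 - 33*l + 6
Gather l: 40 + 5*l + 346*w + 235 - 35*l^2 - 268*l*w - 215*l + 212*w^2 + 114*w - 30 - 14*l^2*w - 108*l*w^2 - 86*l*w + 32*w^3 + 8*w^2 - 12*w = l^2*(-14*w - 35) + l*(-108*w^2 - 354*w - 210) + 32*w^3 + 220*w^2 + 448*w + 245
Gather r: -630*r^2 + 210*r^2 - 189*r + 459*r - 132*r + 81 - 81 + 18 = -420*r^2 + 138*r + 18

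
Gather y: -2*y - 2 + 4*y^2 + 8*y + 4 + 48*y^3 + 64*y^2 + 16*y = 48*y^3 + 68*y^2 + 22*y + 2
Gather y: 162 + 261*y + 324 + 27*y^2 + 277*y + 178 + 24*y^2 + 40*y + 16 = 51*y^2 + 578*y + 680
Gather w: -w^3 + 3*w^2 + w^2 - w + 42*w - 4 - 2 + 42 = -w^3 + 4*w^2 + 41*w + 36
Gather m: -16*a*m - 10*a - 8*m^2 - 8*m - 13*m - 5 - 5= -10*a - 8*m^2 + m*(-16*a - 21) - 10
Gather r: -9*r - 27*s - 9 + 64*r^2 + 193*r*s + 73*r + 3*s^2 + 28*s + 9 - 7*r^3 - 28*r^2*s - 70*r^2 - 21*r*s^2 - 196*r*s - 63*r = -7*r^3 + r^2*(-28*s - 6) + r*(-21*s^2 - 3*s + 1) + 3*s^2 + s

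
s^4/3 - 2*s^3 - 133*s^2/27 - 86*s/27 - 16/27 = (s/3 + 1/3)*(s - 8)*(s + 1/3)*(s + 2/3)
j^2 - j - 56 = (j - 8)*(j + 7)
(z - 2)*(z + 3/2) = z^2 - z/2 - 3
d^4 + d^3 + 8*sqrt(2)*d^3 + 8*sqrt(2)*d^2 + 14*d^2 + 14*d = d*(d + 1)*(d + sqrt(2))*(d + 7*sqrt(2))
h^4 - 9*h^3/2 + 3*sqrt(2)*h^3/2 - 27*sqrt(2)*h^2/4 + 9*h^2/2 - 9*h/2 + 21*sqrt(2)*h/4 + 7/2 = (h - 7/2)*(h - 1)*(h + sqrt(2)/2)*(h + sqrt(2))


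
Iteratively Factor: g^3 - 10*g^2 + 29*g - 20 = (g - 5)*(g^2 - 5*g + 4) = (g - 5)*(g - 1)*(g - 4)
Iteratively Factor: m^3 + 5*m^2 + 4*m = (m + 1)*(m^2 + 4*m) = m*(m + 1)*(m + 4)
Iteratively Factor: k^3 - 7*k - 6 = (k + 1)*(k^2 - k - 6) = (k - 3)*(k + 1)*(k + 2)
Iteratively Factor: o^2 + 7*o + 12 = (o + 3)*(o + 4)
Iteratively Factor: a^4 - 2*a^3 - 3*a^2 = (a)*(a^3 - 2*a^2 - 3*a) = a*(a - 3)*(a^2 + a) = a^2*(a - 3)*(a + 1)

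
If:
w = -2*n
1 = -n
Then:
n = -1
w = 2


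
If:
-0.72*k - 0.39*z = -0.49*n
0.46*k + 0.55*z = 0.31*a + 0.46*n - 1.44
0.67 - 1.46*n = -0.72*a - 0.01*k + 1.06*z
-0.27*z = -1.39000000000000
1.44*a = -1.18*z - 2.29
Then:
No Solution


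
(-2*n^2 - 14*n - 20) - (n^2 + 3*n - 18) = -3*n^2 - 17*n - 2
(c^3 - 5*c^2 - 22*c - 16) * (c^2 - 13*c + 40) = c^5 - 18*c^4 + 83*c^3 + 70*c^2 - 672*c - 640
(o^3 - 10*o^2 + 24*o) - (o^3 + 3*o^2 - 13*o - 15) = -13*o^2 + 37*o + 15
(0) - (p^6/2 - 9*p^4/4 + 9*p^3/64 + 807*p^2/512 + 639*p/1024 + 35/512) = -p^6/2 + 9*p^4/4 - 9*p^3/64 - 807*p^2/512 - 639*p/1024 - 35/512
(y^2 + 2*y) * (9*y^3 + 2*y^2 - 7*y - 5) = 9*y^5 + 20*y^4 - 3*y^3 - 19*y^2 - 10*y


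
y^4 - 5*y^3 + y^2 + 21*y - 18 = (y - 3)^2*(y - 1)*(y + 2)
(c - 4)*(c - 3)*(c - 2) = c^3 - 9*c^2 + 26*c - 24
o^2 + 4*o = o*(o + 4)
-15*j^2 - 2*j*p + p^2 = (-5*j + p)*(3*j + p)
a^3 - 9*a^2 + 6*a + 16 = (a - 8)*(a - 2)*(a + 1)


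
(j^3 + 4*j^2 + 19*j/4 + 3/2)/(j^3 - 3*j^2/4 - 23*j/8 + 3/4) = 2*(2*j^2 + 5*j + 2)/(4*j^2 - 9*j + 2)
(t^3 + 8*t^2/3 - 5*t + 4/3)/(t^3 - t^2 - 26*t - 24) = (3*t^2 - 4*t + 1)/(3*(t^2 - 5*t - 6))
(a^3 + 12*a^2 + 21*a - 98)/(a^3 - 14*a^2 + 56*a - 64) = (a^2 + 14*a + 49)/(a^2 - 12*a + 32)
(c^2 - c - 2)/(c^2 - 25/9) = 9*(c^2 - c - 2)/(9*c^2 - 25)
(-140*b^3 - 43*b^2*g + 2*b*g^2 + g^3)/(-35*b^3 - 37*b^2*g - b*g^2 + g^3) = (4*b + g)/(b + g)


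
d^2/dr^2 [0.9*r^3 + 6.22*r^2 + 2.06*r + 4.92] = 5.4*r + 12.44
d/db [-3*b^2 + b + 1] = 1 - 6*b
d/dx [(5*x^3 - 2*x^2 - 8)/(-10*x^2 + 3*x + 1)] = (-50*x^4 + 30*x^3 + 9*x^2 - 164*x + 24)/(100*x^4 - 60*x^3 - 11*x^2 + 6*x + 1)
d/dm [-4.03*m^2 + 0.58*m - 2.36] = 0.58 - 8.06*m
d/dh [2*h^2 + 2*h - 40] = 4*h + 2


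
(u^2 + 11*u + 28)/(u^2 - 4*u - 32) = (u + 7)/(u - 8)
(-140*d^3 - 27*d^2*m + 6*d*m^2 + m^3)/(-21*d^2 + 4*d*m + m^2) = (20*d^2 + d*m - m^2)/(3*d - m)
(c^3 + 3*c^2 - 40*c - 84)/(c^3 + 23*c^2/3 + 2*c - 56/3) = 3*(c - 6)/(3*c - 4)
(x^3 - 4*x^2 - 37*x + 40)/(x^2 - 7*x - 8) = (x^2 + 4*x - 5)/(x + 1)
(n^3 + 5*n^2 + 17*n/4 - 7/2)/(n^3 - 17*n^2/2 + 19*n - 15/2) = (n^2 + 11*n/2 + 7)/(n^2 - 8*n + 15)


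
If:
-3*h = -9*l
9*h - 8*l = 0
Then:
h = 0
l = 0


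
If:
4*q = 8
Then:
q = 2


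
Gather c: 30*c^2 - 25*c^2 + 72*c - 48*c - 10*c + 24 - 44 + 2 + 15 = 5*c^2 + 14*c - 3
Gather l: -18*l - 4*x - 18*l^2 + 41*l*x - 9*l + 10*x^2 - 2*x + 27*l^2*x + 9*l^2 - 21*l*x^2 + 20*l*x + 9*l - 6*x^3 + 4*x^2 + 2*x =l^2*(27*x - 9) + l*(-21*x^2 + 61*x - 18) - 6*x^3 + 14*x^2 - 4*x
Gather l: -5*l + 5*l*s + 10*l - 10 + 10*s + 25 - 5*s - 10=l*(5*s + 5) + 5*s + 5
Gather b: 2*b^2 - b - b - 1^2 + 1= 2*b^2 - 2*b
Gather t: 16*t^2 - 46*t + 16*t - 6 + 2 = 16*t^2 - 30*t - 4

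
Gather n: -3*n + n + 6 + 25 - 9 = 22 - 2*n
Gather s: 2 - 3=-1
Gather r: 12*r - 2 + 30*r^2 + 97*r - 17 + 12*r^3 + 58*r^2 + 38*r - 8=12*r^3 + 88*r^2 + 147*r - 27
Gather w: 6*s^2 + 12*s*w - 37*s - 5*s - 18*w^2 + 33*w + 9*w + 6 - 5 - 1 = 6*s^2 - 42*s - 18*w^2 + w*(12*s + 42)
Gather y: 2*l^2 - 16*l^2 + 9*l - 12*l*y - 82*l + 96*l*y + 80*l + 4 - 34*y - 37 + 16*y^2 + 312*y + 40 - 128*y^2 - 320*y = -14*l^2 + 7*l - 112*y^2 + y*(84*l - 42) + 7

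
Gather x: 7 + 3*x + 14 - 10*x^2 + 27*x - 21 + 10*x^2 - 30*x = 0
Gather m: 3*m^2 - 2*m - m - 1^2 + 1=3*m^2 - 3*m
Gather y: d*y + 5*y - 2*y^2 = -2*y^2 + y*(d + 5)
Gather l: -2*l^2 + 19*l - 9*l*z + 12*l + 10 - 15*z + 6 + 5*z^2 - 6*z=-2*l^2 + l*(31 - 9*z) + 5*z^2 - 21*z + 16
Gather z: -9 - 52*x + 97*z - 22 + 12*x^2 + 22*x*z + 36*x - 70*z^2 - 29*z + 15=12*x^2 - 16*x - 70*z^2 + z*(22*x + 68) - 16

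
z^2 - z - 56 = (z - 8)*(z + 7)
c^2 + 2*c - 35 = (c - 5)*(c + 7)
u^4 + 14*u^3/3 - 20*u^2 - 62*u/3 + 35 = (u - 3)*(u - 1)*(u + 5/3)*(u + 7)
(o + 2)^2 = o^2 + 4*o + 4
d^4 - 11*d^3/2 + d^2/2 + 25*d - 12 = (d - 4)*(d - 3)*(d - 1/2)*(d + 2)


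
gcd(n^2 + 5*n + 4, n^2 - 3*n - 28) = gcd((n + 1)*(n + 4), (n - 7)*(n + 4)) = n + 4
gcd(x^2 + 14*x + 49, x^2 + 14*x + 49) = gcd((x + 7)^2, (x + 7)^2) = x^2 + 14*x + 49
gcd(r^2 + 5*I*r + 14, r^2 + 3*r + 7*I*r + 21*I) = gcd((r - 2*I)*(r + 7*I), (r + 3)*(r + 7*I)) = r + 7*I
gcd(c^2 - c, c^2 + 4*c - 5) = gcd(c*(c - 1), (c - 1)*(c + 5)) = c - 1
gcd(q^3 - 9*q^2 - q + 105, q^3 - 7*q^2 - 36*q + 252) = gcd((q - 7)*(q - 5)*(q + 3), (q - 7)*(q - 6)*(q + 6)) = q - 7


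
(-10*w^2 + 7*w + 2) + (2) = -10*w^2 + 7*w + 4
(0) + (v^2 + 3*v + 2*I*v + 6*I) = v^2 + 3*v + 2*I*v + 6*I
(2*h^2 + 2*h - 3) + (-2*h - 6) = 2*h^2 - 9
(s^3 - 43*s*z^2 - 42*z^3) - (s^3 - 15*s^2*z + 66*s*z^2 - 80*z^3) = 15*s^2*z - 109*s*z^2 + 38*z^3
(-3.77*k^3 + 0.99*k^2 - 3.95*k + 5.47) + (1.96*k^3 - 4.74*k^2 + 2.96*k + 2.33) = -1.81*k^3 - 3.75*k^2 - 0.99*k + 7.8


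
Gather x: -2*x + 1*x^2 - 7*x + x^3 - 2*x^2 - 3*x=x^3 - x^2 - 12*x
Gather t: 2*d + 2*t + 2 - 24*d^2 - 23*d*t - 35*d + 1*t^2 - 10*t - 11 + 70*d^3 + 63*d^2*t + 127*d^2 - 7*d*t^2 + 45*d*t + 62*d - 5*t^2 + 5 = 70*d^3 + 103*d^2 + 29*d + t^2*(-7*d - 4) + t*(63*d^2 + 22*d - 8) - 4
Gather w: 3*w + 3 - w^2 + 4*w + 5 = -w^2 + 7*w + 8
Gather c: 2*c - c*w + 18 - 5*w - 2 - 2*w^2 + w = c*(2 - w) - 2*w^2 - 4*w + 16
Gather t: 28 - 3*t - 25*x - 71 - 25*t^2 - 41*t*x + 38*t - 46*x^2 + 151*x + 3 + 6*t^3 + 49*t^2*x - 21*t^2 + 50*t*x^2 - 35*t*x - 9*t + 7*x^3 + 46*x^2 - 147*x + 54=6*t^3 + t^2*(49*x - 46) + t*(50*x^2 - 76*x + 26) + 7*x^3 - 21*x + 14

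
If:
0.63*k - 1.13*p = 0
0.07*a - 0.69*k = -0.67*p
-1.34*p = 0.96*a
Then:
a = 0.00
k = 0.00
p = 0.00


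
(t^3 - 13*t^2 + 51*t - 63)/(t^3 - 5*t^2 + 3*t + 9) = (t - 7)/(t + 1)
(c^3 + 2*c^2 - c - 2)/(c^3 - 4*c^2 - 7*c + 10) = (c + 1)/(c - 5)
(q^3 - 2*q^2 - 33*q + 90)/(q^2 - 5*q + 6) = (q^2 + q - 30)/(q - 2)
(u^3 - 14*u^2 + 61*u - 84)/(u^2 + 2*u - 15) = (u^2 - 11*u + 28)/(u + 5)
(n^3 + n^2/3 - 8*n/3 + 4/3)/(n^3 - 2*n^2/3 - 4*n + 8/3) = (n - 1)/(n - 2)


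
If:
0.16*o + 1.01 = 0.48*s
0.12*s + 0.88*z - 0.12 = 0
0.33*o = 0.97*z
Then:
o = -0.39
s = 1.97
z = -0.13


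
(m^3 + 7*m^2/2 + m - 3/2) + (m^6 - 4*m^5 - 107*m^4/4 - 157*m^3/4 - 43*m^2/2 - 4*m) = m^6 - 4*m^5 - 107*m^4/4 - 153*m^3/4 - 18*m^2 - 3*m - 3/2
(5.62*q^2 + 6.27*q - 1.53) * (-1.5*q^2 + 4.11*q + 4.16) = -8.43*q^4 + 13.6932*q^3 + 51.4439*q^2 + 19.7949*q - 6.3648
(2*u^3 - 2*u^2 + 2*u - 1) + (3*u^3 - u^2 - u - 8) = 5*u^3 - 3*u^2 + u - 9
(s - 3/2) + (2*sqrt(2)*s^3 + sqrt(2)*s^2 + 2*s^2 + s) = 2*sqrt(2)*s^3 + sqrt(2)*s^2 + 2*s^2 + 2*s - 3/2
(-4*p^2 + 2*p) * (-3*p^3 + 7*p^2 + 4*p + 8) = 12*p^5 - 34*p^4 - 2*p^3 - 24*p^2 + 16*p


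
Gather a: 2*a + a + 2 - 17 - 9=3*a - 24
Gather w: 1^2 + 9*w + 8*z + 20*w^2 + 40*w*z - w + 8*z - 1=20*w^2 + w*(40*z + 8) + 16*z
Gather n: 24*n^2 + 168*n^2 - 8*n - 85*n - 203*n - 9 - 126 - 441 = 192*n^2 - 296*n - 576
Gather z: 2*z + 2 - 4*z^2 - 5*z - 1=-4*z^2 - 3*z + 1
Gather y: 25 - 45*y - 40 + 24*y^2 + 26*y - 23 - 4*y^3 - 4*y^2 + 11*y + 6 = -4*y^3 + 20*y^2 - 8*y - 32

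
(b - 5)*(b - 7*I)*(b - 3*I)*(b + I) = b^4 - 5*b^3 - 9*I*b^3 - 11*b^2 + 45*I*b^2 + 55*b - 21*I*b + 105*I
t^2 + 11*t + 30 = (t + 5)*(t + 6)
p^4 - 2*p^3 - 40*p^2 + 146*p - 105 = (p - 5)*(p - 3)*(p - 1)*(p + 7)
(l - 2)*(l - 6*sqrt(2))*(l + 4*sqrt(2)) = l^3 - 2*sqrt(2)*l^2 - 2*l^2 - 48*l + 4*sqrt(2)*l + 96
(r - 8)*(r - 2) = r^2 - 10*r + 16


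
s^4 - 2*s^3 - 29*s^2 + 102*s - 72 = (s - 4)*(s - 3)*(s - 1)*(s + 6)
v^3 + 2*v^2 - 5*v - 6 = (v - 2)*(v + 1)*(v + 3)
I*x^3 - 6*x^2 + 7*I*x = x*(x + 7*I)*(I*x + 1)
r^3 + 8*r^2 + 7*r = r*(r + 1)*(r + 7)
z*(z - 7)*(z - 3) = z^3 - 10*z^2 + 21*z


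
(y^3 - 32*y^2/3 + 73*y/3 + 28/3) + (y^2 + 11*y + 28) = y^3 - 29*y^2/3 + 106*y/3 + 112/3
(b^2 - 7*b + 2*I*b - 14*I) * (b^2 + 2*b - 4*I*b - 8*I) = b^4 - 5*b^3 - 2*I*b^3 - 6*b^2 + 10*I*b^2 - 40*b + 28*I*b - 112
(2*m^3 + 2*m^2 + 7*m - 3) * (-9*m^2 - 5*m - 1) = -18*m^5 - 28*m^4 - 75*m^3 - 10*m^2 + 8*m + 3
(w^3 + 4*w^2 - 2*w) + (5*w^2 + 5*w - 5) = w^3 + 9*w^2 + 3*w - 5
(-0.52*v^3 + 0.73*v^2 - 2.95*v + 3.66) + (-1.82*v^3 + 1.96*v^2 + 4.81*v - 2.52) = -2.34*v^3 + 2.69*v^2 + 1.86*v + 1.14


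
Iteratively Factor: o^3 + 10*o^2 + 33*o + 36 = (o + 4)*(o^2 + 6*o + 9) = (o + 3)*(o + 4)*(o + 3)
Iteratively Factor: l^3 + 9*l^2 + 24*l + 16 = (l + 4)*(l^2 + 5*l + 4) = (l + 1)*(l + 4)*(l + 4)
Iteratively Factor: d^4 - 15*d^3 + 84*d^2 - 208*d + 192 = (d - 4)*(d^3 - 11*d^2 + 40*d - 48) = (d - 4)^2*(d^2 - 7*d + 12) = (d - 4)^2*(d - 3)*(d - 4)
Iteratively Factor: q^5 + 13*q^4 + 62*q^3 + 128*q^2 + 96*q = (q + 4)*(q^4 + 9*q^3 + 26*q^2 + 24*q) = q*(q + 4)*(q^3 + 9*q^2 + 26*q + 24) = q*(q + 4)^2*(q^2 + 5*q + 6) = q*(q + 3)*(q + 4)^2*(q + 2)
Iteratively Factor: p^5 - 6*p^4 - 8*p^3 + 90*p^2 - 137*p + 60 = (p + 4)*(p^4 - 10*p^3 + 32*p^2 - 38*p + 15) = (p - 1)*(p + 4)*(p^3 - 9*p^2 + 23*p - 15) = (p - 5)*(p - 1)*(p + 4)*(p^2 - 4*p + 3) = (p - 5)*(p - 3)*(p - 1)*(p + 4)*(p - 1)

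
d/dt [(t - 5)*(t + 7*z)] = 2*t + 7*z - 5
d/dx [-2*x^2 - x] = -4*x - 1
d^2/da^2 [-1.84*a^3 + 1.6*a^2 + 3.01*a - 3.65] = 3.2 - 11.04*a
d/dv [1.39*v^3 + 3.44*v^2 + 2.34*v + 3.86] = 4.17*v^2 + 6.88*v + 2.34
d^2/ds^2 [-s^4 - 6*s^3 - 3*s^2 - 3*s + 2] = -12*s^2 - 36*s - 6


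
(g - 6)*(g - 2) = g^2 - 8*g + 12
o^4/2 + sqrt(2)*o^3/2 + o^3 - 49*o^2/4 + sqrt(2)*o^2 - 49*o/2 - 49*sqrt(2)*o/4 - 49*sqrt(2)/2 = (o/2 + 1)*(o - 7*sqrt(2)/2)*(o + sqrt(2))*(o + 7*sqrt(2)/2)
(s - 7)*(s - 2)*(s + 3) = s^3 - 6*s^2 - 13*s + 42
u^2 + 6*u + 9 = (u + 3)^2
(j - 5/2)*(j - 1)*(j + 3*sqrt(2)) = j^3 - 7*j^2/2 + 3*sqrt(2)*j^2 - 21*sqrt(2)*j/2 + 5*j/2 + 15*sqrt(2)/2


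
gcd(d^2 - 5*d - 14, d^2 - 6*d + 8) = 1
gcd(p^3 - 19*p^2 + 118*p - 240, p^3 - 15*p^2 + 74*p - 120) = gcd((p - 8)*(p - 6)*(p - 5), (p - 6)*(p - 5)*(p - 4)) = p^2 - 11*p + 30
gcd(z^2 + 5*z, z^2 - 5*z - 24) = 1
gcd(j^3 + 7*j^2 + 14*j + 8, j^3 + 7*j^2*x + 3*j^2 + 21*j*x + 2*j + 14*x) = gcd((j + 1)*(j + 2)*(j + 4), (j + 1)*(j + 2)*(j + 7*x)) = j^2 + 3*j + 2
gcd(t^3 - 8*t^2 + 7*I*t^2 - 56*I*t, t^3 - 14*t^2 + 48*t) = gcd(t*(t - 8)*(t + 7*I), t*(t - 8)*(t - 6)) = t^2 - 8*t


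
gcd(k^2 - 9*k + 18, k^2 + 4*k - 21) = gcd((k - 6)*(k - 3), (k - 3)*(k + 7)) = k - 3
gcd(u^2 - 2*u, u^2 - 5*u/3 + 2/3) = 1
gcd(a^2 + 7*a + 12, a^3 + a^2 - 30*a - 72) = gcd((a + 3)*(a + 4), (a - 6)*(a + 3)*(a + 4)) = a^2 + 7*a + 12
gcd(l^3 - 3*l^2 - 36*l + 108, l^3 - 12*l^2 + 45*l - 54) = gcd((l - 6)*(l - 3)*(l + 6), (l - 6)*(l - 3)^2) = l^2 - 9*l + 18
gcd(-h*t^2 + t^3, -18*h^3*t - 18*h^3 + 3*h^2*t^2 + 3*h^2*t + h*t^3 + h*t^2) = 1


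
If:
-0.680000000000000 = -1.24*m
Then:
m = 0.55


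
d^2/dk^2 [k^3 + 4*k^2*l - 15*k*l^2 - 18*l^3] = 6*k + 8*l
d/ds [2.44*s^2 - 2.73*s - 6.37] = 4.88*s - 2.73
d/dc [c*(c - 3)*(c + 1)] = 3*c^2 - 4*c - 3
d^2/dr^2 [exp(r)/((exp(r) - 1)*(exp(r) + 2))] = (exp(4*r) - exp(3*r) + 12*exp(2*r) + 2*exp(r) + 4)*exp(r)/(exp(6*r) + 3*exp(5*r) - 3*exp(4*r) - 11*exp(3*r) + 6*exp(2*r) + 12*exp(r) - 8)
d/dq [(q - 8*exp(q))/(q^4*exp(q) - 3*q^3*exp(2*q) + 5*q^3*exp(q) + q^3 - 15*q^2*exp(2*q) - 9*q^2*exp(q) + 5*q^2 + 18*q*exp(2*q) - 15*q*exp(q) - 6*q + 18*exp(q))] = ((1 - 8*exp(q))*(q^4*exp(q) - 3*q^3*exp(2*q) + 5*q^3*exp(q) + q^3 - 15*q^2*exp(2*q) - 9*q^2*exp(q) + 5*q^2 + 18*q*exp(2*q) - 15*q*exp(q) - 6*q + 18*exp(q)) - (q - 8*exp(q))*(q^4*exp(q) - 6*q^3*exp(2*q) + 9*q^3*exp(q) - 39*q^2*exp(2*q) + 6*q^2*exp(q) + 3*q^2 + 6*q*exp(2*q) - 33*q*exp(q) + 10*q + 18*exp(2*q) + 3*exp(q) - 6))/(q^4*exp(q) - 3*q^3*exp(2*q) + 5*q^3*exp(q) + q^3 - 15*q^2*exp(2*q) - 9*q^2*exp(q) + 5*q^2 + 18*q*exp(2*q) - 15*q*exp(q) - 6*q + 18*exp(q))^2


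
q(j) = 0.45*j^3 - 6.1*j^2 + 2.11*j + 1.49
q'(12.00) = 50.11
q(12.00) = -73.99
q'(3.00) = -22.34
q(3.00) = -34.93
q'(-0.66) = 10.75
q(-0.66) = -2.69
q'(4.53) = -25.45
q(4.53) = -72.30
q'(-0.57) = 9.50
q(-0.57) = -1.78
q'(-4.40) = 81.93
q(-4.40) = -164.22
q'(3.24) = -23.25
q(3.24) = -40.40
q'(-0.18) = 4.35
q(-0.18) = 0.91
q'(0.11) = 0.78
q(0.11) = 1.65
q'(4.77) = -25.37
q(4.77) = -78.40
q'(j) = 1.35*j^2 - 12.2*j + 2.11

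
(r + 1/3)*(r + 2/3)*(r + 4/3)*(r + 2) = r^4 + 13*r^3/3 + 56*r^2/9 + 92*r/27 + 16/27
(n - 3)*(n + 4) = n^2 + n - 12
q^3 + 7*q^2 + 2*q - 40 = (q - 2)*(q + 4)*(q + 5)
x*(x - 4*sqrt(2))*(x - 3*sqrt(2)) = x^3 - 7*sqrt(2)*x^2 + 24*x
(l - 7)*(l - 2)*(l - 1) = l^3 - 10*l^2 + 23*l - 14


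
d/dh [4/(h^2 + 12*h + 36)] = 8*(-h - 6)/(h^2 + 12*h + 36)^2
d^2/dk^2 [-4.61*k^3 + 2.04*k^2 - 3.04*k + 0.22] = 4.08 - 27.66*k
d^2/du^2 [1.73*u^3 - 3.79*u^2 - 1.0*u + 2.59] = 10.38*u - 7.58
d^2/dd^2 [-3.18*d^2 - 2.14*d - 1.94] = -6.36000000000000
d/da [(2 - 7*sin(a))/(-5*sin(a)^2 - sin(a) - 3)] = (-35*sin(a)^2 + 20*sin(a) + 23)*cos(a)/(5*sin(a)^2 + sin(a) + 3)^2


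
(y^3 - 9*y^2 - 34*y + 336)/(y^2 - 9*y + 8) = (y^2 - y - 42)/(y - 1)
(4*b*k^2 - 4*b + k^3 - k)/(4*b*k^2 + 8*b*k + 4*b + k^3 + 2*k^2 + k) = (k - 1)/(k + 1)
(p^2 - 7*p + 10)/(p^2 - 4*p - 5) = (p - 2)/(p + 1)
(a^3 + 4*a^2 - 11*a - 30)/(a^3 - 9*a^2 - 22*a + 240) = (a^2 - a - 6)/(a^2 - 14*a + 48)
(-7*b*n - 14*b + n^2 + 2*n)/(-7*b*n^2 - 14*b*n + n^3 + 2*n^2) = 1/n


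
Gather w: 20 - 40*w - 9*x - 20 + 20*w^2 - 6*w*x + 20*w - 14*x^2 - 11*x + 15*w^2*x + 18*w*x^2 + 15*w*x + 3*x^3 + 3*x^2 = w^2*(15*x + 20) + w*(18*x^2 + 9*x - 20) + 3*x^3 - 11*x^2 - 20*x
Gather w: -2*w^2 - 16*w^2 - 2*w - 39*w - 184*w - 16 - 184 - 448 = -18*w^2 - 225*w - 648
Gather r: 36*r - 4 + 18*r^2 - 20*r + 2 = 18*r^2 + 16*r - 2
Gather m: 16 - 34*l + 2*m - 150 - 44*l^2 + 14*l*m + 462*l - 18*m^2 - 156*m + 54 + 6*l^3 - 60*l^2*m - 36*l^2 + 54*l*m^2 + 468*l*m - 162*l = 6*l^3 - 80*l^2 + 266*l + m^2*(54*l - 18) + m*(-60*l^2 + 482*l - 154) - 80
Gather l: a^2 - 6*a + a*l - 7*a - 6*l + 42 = a^2 - 13*a + l*(a - 6) + 42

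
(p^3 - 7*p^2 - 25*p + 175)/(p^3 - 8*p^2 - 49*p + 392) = (p^2 - 25)/(p^2 - p - 56)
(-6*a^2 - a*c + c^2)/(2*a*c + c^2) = (-3*a + c)/c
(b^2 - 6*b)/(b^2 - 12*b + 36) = b/(b - 6)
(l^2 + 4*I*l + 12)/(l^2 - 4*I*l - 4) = (l + 6*I)/(l - 2*I)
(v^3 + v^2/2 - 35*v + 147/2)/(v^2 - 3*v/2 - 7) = (v^2 + 4*v - 21)/(v + 2)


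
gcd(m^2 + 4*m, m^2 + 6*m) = m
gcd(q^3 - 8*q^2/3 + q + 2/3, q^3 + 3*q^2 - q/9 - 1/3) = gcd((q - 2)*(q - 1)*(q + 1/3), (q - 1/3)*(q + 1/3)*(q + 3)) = q + 1/3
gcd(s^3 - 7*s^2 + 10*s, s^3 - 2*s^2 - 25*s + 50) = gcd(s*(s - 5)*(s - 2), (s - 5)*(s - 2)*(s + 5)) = s^2 - 7*s + 10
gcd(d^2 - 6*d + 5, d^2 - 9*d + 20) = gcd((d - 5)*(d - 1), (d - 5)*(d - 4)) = d - 5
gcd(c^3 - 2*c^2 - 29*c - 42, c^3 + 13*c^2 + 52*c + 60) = c + 2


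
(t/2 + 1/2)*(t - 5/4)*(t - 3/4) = t^3/2 - t^2/2 - 17*t/32 + 15/32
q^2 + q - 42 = (q - 6)*(q + 7)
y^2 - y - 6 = (y - 3)*(y + 2)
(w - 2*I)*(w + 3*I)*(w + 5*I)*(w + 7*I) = w^4 + 13*I*w^3 - 41*w^2 + 37*I*w - 210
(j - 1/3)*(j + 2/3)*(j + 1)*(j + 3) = j^4 + 13*j^3/3 + 37*j^2/9 + j/9 - 2/3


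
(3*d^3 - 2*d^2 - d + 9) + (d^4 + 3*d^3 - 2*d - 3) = d^4 + 6*d^3 - 2*d^2 - 3*d + 6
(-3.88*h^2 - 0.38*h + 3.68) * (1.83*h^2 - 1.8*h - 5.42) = -7.1004*h^4 + 6.2886*h^3 + 28.448*h^2 - 4.5644*h - 19.9456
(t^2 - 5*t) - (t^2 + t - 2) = 2 - 6*t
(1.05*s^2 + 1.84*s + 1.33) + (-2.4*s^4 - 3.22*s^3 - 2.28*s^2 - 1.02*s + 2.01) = -2.4*s^4 - 3.22*s^3 - 1.23*s^2 + 0.82*s + 3.34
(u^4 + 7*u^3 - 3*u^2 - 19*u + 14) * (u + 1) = u^5 + 8*u^4 + 4*u^3 - 22*u^2 - 5*u + 14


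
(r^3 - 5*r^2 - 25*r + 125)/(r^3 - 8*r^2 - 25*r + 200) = (r - 5)/(r - 8)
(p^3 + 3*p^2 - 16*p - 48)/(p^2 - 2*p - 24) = (p^2 - p - 12)/(p - 6)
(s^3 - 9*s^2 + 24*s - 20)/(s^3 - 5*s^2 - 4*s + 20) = (s - 2)/(s + 2)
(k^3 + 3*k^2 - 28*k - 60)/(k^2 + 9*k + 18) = (k^2 - 3*k - 10)/(k + 3)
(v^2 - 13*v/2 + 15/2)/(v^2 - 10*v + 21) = (2*v^2 - 13*v + 15)/(2*(v^2 - 10*v + 21))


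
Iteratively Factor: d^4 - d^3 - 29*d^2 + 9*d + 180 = (d - 5)*(d^3 + 4*d^2 - 9*d - 36) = (d - 5)*(d + 4)*(d^2 - 9) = (d - 5)*(d + 3)*(d + 4)*(d - 3)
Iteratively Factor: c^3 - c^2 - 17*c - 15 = (c + 3)*(c^2 - 4*c - 5) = (c + 1)*(c + 3)*(c - 5)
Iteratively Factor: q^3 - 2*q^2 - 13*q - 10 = (q - 5)*(q^2 + 3*q + 2) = (q - 5)*(q + 1)*(q + 2)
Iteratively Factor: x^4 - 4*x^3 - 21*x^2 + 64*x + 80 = (x - 4)*(x^3 - 21*x - 20) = (x - 4)*(x + 1)*(x^2 - x - 20) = (x - 5)*(x - 4)*(x + 1)*(x + 4)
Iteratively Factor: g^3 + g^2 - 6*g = (g + 3)*(g^2 - 2*g) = (g - 2)*(g + 3)*(g)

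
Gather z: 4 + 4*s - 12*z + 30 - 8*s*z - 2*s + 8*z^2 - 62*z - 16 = 2*s + 8*z^2 + z*(-8*s - 74) + 18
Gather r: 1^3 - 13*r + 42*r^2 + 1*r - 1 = 42*r^2 - 12*r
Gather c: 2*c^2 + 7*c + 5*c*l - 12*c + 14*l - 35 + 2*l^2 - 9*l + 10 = 2*c^2 + c*(5*l - 5) + 2*l^2 + 5*l - 25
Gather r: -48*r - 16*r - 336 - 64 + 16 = -64*r - 384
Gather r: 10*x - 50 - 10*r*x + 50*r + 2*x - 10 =r*(50 - 10*x) + 12*x - 60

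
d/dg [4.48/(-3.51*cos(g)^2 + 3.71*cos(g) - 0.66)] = (16.6208 - 31.4496*cos(g))*sin(g)/(3.51*cos(g)^2 - 3.71*cos(g) + 0.66)^2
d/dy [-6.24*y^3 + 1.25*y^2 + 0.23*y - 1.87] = -18.72*y^2 + 2.5*y + 0.23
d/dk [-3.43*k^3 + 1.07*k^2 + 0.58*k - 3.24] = -10.29*k^2 + 2.14*k + 0.58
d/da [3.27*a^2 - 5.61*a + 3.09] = 6.54*a - 5.61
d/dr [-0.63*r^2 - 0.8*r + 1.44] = -1.26*r - 0.8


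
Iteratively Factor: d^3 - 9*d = (d + 3)*(d^2 - 3*d) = (d - 3)*(d + 3)*(d)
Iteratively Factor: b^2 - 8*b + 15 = (b - 3)*(b - 5)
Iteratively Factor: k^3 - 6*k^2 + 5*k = (k - 5)*(k^2 - k) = (k - 5)*(k - 1)*(k)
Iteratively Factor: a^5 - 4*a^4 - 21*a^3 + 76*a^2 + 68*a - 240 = (a - 5)*(a^4 + a^3 - 16*a^2 - 4*a + 48) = (a - 5)*(a + 4)*(a^3 - 3*a^2 - 4*a + 12) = (a - 5)*(a - 3)*(a + 4)*(a^2 - 4) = (a - 5)*(a - 3)*(a - 2)*(a + 4)*(a + 2)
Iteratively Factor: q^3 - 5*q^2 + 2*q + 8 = (q - 4)*(q^2 - q - 2) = (q - 4)*(q + 1)*(q - 2)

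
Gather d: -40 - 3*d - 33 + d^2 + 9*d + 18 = d^2 + 6*d - 55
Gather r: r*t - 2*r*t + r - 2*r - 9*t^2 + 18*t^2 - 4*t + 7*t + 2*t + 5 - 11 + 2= r*(-t - 1) + 9*t^2 + 5*t - 4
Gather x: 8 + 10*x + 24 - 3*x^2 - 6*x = -3*x^2 + 4*x + 32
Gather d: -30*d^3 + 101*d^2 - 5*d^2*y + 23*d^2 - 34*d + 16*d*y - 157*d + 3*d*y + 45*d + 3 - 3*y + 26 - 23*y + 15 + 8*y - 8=-30*d^3 + d^2*(124 - 5*y) + d*(19*y - 146) - 18*y + 36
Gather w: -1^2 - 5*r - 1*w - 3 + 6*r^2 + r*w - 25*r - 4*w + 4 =6*r^2 - 30*r + w*(r - 5)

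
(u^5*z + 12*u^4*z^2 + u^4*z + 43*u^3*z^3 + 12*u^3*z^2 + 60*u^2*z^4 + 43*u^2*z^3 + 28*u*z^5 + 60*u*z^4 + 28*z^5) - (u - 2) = u^5*z + 12*u^4*z^2 + u^4*z + 43*u^3*z^3 + 12*u^3*z^2 + 60*u^2*z^4 + 43*u^2*z^3 + 28*u*z^5 + 60*u*z^4 - u + 28*z^5 + 2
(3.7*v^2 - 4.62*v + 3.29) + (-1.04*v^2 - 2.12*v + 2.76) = 2.66*v^2 - 6.74*v + 6.05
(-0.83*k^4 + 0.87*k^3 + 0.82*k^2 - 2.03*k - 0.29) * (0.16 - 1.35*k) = 1.1205*k^5 - 1.3073*k^4 - 0.9678*k^3 + 2.8717*k^2 + 0.0667*k - 0.0464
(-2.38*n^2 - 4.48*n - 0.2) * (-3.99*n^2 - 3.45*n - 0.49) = 9.4962*n^4 + 26.0862*n^3 + 17.4202*n^2 + 2.8852*n + 0.098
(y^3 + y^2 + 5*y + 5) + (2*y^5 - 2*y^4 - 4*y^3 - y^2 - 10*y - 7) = 2*y^5 - 2*y^4 - 3*y^3 - 5*y - 2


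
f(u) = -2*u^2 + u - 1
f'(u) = 1 - 4*u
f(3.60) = -23.32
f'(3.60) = -13.40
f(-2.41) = -15.03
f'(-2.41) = 10.64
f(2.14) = -8.02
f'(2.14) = -7.56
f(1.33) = -3.21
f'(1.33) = -4.32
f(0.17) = -0.89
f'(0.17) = 0.32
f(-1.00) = -4.00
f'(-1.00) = 5.00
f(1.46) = -3.80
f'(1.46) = -4.84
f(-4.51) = -46.19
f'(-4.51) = 19.04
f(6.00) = -67.00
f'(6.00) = -23.00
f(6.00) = -67.00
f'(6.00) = -23.00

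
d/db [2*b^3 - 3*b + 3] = 6*b^2 - 3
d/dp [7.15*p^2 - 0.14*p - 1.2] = 14.3*p - 0.14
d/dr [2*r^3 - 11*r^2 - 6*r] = 6*r^2 - 22*r - 6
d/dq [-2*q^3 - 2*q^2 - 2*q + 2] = -6*q^2 - 4*q - 2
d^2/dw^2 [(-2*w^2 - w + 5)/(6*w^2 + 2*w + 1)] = 4*(-6*w^3 + 288*w^2 + 99*w - 5)/(216*w^6 + 216*w^5 + 180*w^4 + 80*w^3 + 30*w^2 + 6*w + 1)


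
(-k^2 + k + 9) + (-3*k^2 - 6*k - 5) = -4*k^2 - 5*k + 4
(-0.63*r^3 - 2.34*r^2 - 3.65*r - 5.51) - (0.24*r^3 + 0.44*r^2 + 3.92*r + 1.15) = -0.87*r^3 - 2.78*r^2 - 7.57*r - 6.66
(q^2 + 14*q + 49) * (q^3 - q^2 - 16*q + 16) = q^5 + 13*q^4 + 19*q^3 - 257*q^2 - 560*q + 784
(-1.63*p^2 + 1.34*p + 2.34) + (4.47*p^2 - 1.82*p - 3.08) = 2.84*p^2 - 0.48*p - 0.74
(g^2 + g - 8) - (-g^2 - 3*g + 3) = 2*g^2 + 4*g - 11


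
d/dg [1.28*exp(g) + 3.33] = 1.28*exp(g)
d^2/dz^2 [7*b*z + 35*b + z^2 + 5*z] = 2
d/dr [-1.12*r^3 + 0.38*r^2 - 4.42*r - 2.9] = -3.36*r^2 + 0.76*r - 4.42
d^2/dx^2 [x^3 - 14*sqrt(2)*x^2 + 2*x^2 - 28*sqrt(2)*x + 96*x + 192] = 6*x - 28*sqrt(2) + 4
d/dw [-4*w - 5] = -4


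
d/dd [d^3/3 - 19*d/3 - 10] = d^2 - 19/3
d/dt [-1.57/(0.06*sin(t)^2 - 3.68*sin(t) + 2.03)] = (0.1884*sin(t) - 5.7776)*cos(t)/(0.06*sin(t)^2 - 3.68*sin(t) + 2.03)^2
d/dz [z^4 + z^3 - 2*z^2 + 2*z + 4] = 4*z^3 + 3*z^2 - 4*z + 2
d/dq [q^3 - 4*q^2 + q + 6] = 3*q^2 - 8*q + 1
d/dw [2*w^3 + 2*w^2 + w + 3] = 6*w^2 + 4*w + 1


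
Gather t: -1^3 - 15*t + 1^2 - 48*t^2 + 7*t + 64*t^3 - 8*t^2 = 64*t^3 - 56*t^2 - 8*t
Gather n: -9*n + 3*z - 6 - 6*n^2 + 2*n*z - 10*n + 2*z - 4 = -6*n^2 + n*(2*z - 19) + 5*z - 10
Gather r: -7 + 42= 35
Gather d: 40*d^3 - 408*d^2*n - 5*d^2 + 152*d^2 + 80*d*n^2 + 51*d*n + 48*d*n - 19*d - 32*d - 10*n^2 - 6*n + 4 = 40*d^3 + d^2*(147 - 408*n) + d*(80*n^2 + 99*n - 51) - 10*n^2 - 6*n + 4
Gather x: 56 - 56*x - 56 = -56*x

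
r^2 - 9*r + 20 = (r - 5)*(r - 4)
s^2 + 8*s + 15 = (s + 3)*(s + 5)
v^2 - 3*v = v*(v - 3)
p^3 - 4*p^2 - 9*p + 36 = (p - 4)*(p - 3)*(p + 3)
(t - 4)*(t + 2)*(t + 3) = t^3 + t^2 - 14*t - 24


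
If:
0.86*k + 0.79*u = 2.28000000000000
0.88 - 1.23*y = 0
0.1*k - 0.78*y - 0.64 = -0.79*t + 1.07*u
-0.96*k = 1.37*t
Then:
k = 6.03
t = -4.22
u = -3.67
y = 0.72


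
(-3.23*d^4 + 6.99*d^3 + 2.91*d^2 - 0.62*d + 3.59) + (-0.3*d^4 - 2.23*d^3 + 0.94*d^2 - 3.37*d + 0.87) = -3.53*d^4 + 4.76*d^3 + 3.85*d^2 - 3.99*d + 4.46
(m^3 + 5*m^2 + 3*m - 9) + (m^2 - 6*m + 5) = m^3 + 6*m^2 - 3*m - 4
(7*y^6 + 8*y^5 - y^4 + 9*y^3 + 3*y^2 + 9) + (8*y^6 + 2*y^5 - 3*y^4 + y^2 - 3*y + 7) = 15*y^6 + 10*y^5 - 4*y^4 + 9*y^3 + 4*y^2 - 3*y + 16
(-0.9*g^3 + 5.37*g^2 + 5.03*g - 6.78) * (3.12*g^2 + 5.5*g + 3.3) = -2.808*g^5 + 11.8044*g^4 + 42.2586*g^3 + 24.2324*g^2 - 20.691*g - 22.374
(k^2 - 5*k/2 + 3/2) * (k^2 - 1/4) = k^4 - 5*k^3/2 + 5*k^2/4 + 5*k/8 - 3/8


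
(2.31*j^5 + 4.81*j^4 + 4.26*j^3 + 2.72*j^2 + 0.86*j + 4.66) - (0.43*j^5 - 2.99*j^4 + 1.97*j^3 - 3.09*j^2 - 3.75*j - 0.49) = 1.88*j^5 + 7.8*j^4 + 2.29*j^3 + 5.81*j^2 + 4.61*j + 5.15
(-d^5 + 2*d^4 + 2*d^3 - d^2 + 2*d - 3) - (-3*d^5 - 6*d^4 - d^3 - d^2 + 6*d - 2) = 2*d^5 + 8*d^4 + 3*d^3 - 4*d - 1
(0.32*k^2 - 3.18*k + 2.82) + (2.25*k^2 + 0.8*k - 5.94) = 2.57*k^2 - 2.38*k - 3.12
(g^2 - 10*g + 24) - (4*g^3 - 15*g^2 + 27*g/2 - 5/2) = -4*g^3 + 16*g^2 - 47*g/2 + 53/2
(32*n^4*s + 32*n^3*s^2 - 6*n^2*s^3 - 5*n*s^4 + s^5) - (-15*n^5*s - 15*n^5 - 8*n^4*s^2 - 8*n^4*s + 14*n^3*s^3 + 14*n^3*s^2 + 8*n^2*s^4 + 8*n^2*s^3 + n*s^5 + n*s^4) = 15*n^5*s + 15*n^5 + 8*n^4*s^2 + 40*n^4*s - 14*n^3*s^3 + 18*n^3*s^2 - 8*n^2*s^4 - 14*n^2*s^3 - n*s^5 - 6*n*s^4 + s^5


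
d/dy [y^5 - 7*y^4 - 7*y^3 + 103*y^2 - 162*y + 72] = 5*y^4 - 28*y^3 - 21*y^2 + 206*y - 162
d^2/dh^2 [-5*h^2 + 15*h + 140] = -10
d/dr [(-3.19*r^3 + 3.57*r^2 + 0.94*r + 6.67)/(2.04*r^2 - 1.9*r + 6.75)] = (-6.5076*r^4 + 12.122*r^3 - 73.2981*r^2 + 20.9814*r + 19.018)/(4.1616*r^4 - 7.752*r^3 + 31.15*r^2 - 25.65*r + 45.5625)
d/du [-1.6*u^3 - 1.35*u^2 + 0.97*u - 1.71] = -4.8*u^2 - 2.7*u + 0.97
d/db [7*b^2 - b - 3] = 14*b - 1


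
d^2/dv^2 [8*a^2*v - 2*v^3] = -12*v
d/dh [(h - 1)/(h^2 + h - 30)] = (h^2 + h - (h - 1)*(2*h + 1) - 30)/(h^2 + h - 30)^2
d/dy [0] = 0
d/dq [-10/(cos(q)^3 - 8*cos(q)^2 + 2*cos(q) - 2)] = 10*(-3*cos(q)^2 + 16*cos(q) - 2)*sin(q)/(cos(q)^3 - 8*cos(q)^2 + 2*cos(q) - 2)^2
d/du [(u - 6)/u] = 6/u^2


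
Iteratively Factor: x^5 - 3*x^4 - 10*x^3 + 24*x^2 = (x)*(x^4 - 3*x^3 - 10*x^2 + 24*x) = x^2*(x^3 - 3*x^2 - 10*x + 24) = x^2*(x - 2)*(x^2 - x - 12) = x^2*(x - 4)*(x - 2)*(x + 3)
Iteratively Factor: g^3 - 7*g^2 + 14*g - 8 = (g - 1)*(g^2 - 6*g + 8) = (g - 4)*(g - 1)*(g - 2)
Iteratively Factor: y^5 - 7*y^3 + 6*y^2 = (y - 1)*(y^4 + y^3 - 6*y^2) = (y - 1)*(y + 3)*(y^3 - 2*y^2) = y*(y - 1)*(y + 3)*(y^2 - 2*y) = y*(y - 2)*(y - 1)*(y + 3)*(y)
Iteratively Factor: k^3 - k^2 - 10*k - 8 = (k + 1)*(k^2 - 2*k - 8) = (k - 4)*(k + 1)*(k + 2)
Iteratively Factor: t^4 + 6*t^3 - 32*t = (t - 2)*(t^3 + 8*t^2 + 16*t) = (t - 2)*(t + 4)*(t^2 + 4*t) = t*(t - 2)*(t + 4)*(t + 4)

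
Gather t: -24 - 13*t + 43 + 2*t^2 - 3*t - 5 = 2*t^2 - 16*t + 14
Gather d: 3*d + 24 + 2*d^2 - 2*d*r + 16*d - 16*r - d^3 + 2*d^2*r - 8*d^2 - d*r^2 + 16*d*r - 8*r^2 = -d^3 + d^2*(2*r - 6) + d*(-r^2 + 14*r + 19) - 8*r^2 - 16*r + 24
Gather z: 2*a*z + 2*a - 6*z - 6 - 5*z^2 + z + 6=2*a - 5*z^2 + z*(2*a - 5)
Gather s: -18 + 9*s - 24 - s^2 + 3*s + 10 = -s^2 + 12*s - 32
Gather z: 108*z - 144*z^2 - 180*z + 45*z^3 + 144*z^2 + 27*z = 45*z^3 - 45*z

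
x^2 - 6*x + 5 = (x - 5)*(x - 1)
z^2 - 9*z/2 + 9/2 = (z - 3)*(z - 3/2)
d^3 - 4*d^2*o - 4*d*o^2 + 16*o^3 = (d - 4*o)*(d - 2*o)*(d + 2*o)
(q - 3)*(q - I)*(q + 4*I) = q^3 - 3*q^2 + 3*I*q^2 + 4*q - 9*I*q - 12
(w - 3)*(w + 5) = w^2 + 2*w - 15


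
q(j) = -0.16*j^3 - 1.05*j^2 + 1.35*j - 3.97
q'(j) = -0.48*j^2 - 2.1*j + 1.35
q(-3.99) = -15.91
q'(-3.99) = 2.09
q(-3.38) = -14.35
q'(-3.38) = 2.96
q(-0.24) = -4.35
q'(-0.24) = 1.83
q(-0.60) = -5.12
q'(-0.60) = 2.44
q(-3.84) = -15.58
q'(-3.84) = 2.34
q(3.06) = -14.26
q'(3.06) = -9.57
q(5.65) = -58.72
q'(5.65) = -25.84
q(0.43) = -3.60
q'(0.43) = 0.36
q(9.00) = -193.51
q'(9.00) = -56.43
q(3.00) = -13.69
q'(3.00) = -9.27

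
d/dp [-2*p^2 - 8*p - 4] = -4*p - 8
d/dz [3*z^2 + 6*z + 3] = 6*z + 6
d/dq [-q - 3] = -1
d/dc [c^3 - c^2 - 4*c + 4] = 3*c^2 - 2*c - 4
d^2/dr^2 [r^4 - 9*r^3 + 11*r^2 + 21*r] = 12*r^2 - 54*r + 22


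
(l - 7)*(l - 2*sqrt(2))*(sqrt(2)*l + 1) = sqrt(2)*l^3 - 7*sqrt(2)*l^2 - 3*l^2 - 2*sqrt(2)*l + 21*l + 14*sqrt(2)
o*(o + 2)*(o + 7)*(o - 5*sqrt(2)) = o^4 - 5*sqrt(2)*o^3 + 9*o^3 - 45*sqrt(2)*o^2 + 14*o^2 - 70*sqrt(2)*o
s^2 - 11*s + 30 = (s - 6)*(s - 5)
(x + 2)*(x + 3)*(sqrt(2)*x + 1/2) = sqrt(2)*x^3 + x^2/2 + 5*sqrt(2)*x^2 + 5*x/2 + 6*sqrt(2)*x + 3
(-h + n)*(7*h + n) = -7*h^2 + 6*h*n + n^2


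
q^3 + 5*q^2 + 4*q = q*(q + 1)*(q + 4)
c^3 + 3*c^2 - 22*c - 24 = (c - 4)*(c + 1)*(c + 6)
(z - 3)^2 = z^2 - 6*z + 9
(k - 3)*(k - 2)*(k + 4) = k^3 - k^2 - 14*k + 24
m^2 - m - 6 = (m - 3)*(m + 2)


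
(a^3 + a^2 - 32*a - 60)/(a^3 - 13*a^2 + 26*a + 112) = (a^2 - a - 30)/(a^2 - 15*a + 56)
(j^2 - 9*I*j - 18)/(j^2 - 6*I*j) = (j - 3*I)/j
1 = 1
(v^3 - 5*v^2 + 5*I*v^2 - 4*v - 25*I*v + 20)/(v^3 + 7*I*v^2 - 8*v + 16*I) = (v^2 + v*(-5 + I) - 5*I)/(v^2 + 3*I*v + 4)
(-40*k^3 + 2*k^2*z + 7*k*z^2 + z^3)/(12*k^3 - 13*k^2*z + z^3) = (-10*k^2 + 3*k*z + z^2)/(3*k^2 - 4*k*z + z^2)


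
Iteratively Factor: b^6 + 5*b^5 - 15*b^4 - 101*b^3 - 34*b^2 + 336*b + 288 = (b + 3)*(b^5 + 2*b^4 - 21*b^3 - 38*b^2 + 80*b + 96) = (b - 4)*(b + 3)*(b^4 + 6*b^3 + 3*b^2 - 26*b - 24) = (b - 4)*(b + 1)*(b + 3)*(b^3 + 5*b^2 - 2*b - 24) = (b - 4)*(b + 1)*(b + 3)*(b + 4)*(b^2 + b - 6) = (b - 4)*(b - 2)*(b + 1)*(b + 3)*(b + 4)*(b + 3)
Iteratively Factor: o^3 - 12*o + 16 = (o + 4)*(o^2 - 4*o + 4) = (o - 2)*(o + 4)*(o - 2)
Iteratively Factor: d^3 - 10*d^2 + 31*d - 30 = (d - 3)*(d^2 - 7*d + 10) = (d - 3)*(d - 2)*(d - 5)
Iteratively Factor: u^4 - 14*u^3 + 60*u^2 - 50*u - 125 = (u - 5)*(u^3 - 9*u^2 + 15*u + 25) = (u - 5)^2*(u^2 - 4*u - 5) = (u - 5)^2*(u + 1)*(u - 5)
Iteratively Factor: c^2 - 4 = (c - 2)*(c + 2)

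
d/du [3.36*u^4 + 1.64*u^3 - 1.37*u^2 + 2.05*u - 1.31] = 13.44*u^3 + 4.92*u^2 - 2.74*u + 2.05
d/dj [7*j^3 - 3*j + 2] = 21*j^2 - 3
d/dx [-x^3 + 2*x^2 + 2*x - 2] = -3*x^2 + 4*x + 2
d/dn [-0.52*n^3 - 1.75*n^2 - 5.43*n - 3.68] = -1.56*n^2 - 3.5*n - 5.43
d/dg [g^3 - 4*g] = 3*g^2 - 4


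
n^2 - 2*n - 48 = (n - 8)*(n + 6)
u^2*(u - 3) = u^3 - 3*u^2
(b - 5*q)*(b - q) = b^2 - 6*b*q + 5*q^2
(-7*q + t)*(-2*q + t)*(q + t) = 14*q^3 + 5*q^2*t - 8*q*t^2 + t^3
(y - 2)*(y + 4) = y^2 + 2*y - 8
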